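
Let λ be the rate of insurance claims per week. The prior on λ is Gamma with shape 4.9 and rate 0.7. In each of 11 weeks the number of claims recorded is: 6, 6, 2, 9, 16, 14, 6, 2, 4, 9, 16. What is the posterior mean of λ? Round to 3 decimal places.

Total count ∑xᵢ = 90 over n = 11 weeks.
Gamma is conjugate to the Poisson likelihood: posterior is Gamma(shape = 4.9+90 = 94.9, rate = 0.7+11 = 11.7).
E[λ | data] = 94.9/11.7 = 8.111.

Posterior mean ≈ 8.111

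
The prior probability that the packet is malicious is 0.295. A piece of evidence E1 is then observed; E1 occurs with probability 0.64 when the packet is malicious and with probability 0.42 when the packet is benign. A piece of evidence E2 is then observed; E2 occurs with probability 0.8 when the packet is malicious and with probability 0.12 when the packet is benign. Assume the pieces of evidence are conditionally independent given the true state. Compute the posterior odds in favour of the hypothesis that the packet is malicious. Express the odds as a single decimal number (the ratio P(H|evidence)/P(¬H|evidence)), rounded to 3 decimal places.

Posterior odds ≈ 4.251

Prior odds = 0.295/(1−0.295) = 0.41844. In log-odds, ln(0.41844) = -0.87122.
Add log likelihood ratios: ln(1.5238) + ln(6.6667) = 2.3183.
Posterior log-odds = 1.4471, so posterior odds = exp(1.4471) = 4.2508.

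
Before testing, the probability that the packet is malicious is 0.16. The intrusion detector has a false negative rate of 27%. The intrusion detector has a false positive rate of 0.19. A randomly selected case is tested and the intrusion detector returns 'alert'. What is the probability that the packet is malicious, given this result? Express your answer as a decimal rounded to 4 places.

P(H | E) ≈ 0.4226

Let H be the event that the packet is malicious. P(H) = 0.16, so P(¬H) = 0.84. With E the 'alert' result, P(E|H) = 0.73 and P(E|¬H) = 0.19.
P(E) = 0.73·0.16 + 0.19·0.84 = 0.11680 + 0.15960 = 0.27640.
By Bayes' theorem, P(H|E) = 0.11680 / 0.27640 = 0.4226.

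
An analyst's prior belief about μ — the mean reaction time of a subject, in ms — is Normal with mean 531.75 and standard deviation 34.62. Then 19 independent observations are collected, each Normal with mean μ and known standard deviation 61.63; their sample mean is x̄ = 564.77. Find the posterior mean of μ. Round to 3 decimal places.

Posterior mean ≈ 560.050

Prior precision 1/τ₀² = 1/34.62² = 0.00083435; data precision n/σ² = 19/61.63² = 0.00500229.
Posterior precision = 0.00083435 + 0.00500229 = 0.00583664.
Posterior mean = (0.00083435·531.75 + 0.00500229·564.77) / 0.00583664 = 560.050.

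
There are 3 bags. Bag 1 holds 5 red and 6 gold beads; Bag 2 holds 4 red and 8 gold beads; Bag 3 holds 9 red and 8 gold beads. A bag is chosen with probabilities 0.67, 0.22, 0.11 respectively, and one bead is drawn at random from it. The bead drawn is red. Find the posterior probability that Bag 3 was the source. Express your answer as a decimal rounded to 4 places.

Posterior probability ≈ 0.1335

P(red|Bag 1) = 0.4545; P(red|Bag 2) = 0.3333; P(red|Bag 3) = 0.5294.
Prior × likelihood for each source: 0.67·0.4545=0.3045, 0.22·0.3333=0.07333, 0.11·0.5294=0.05824. Summing gives P(red) = 0.43611.
P(Bag 3 | red) = 0.05824 / 0.43611 = 0.1335.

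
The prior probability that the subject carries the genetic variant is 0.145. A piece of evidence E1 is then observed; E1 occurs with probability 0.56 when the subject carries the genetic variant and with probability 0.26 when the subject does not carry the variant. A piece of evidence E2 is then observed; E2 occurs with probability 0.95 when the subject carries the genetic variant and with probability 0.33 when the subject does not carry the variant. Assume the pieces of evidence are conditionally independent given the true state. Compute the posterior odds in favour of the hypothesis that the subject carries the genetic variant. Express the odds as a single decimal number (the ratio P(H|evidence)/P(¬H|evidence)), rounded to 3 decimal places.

Posterior odds ≈ 1.052

Prior odds = 0.145/(1−0.145) = 0.16959. In log-odds, ln(0.16959) = -1.7744.
Add log likelihood ratios: ln(2.1538) + ln(2.8788) = 1.8246.
Posterior log-odds = 0.050257, so posterior odds = exp(0.050257) = 1.0515.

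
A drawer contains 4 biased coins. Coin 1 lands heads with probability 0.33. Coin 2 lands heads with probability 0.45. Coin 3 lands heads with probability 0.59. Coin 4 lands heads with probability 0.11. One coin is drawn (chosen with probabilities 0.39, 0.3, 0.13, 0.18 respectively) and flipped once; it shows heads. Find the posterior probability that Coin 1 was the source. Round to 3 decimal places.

Posterior probability ≈ 0.357

P(heads|C1) = 0.33; P(heads|C2) = 0.45; P(heads|C3) = 0.59; P(heads|C4) = 0.11.
Prior × likelihood for each source: 0.39·0.33=0.1287, 0.3·0.45=0.1350, 0.13·0.59=0.07670, 0.18·0.11=0.01980. Summing gives P(heads) = 0.36020.
P(Coin 1 | heads) = 0.1287 / 0.36020 = 0.357.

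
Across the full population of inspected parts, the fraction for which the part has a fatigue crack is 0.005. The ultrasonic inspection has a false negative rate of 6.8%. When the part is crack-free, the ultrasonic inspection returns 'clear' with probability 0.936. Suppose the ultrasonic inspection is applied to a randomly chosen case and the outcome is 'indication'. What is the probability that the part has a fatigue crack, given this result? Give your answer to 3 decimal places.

P(H | E) ≈ 0.068

Write H for 'the part has a fatigue crack'. Prior odds H:¬H = 0.005/0.995 = 0.0050251. For the 'indication' outcome, the likelihood ratio is 0.932/0.064 = 14.562.
Posterior odds = 0.0050251 × 14.562 = 0.073178, so P(H|E) = 0.073178/(1+0.073178) = 0.068.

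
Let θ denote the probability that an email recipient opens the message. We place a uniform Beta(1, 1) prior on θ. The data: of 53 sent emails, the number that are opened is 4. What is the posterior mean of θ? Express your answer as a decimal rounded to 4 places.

Posterior mean ≈ 0.0909

The binomial likelihood is conjugate to the Beta prior: with 4 successes and 49 failures, the posterior is Beta(1+4, 1+49) = Beta(5, 50).
Posterior mean = α/(α+β) = 5/55 = 0.0909.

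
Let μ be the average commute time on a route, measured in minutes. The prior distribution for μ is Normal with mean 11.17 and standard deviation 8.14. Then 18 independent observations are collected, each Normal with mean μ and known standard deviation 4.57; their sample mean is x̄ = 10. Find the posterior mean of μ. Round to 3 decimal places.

With known σ, the Normal prior is conjugate. Weight on the data is w = (n/σ²)/(n/σ² + 1/τ₀²) = 0.861867/(0.861867+0.0150922) = 0.98279.
Posterior mean = w·x̄ + (1−w)·μ₀ = 0.98279·10 + 0.017210·11.17 = 10.020.

Posterior mean ≈ 10.020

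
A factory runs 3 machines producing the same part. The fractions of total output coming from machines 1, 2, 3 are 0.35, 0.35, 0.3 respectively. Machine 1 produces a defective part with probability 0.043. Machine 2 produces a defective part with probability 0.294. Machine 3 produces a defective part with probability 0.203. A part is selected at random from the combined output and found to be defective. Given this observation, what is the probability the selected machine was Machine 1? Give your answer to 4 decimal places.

Tabulate prior·likelihood by source: [1] prior 0.35, lik 0.043, product 0.01505; [2] prior 0.35, lik 0.294, product 0.1029; [3] prior 0.3, lik 0.203, product 0.06090.
Normalizing constant = 0.17885; the posterior for Machine 1 is its product over the sum, 0.01505/0.17885 = 0.0841.

Posterior probability ≈ 0.0841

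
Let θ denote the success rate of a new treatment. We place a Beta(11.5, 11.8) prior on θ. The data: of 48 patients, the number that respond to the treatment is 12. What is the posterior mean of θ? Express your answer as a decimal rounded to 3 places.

Posterior mean ≈ 0.330

Observing 12 successes and 36 failures updates Beta(11.5, 11.8) by adding the success and failure counts to the two shape parameters: α = 11.5+12 = 23.5, β = 11.8+36 = 47.8.
Posterior mean = α/(α+β) = 23.5/71.3 = 0.330.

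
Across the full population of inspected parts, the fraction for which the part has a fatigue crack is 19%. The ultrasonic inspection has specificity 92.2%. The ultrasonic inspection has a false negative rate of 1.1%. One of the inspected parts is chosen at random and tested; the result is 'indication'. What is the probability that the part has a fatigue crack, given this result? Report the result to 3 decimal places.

P(H | E) ≈ 0.748

Let H be the event that the part has a fatigue crack. P(H) = 0.19, so P(¬H) = 0.81. With E the 'indication' result, P(E|H) = 0.989 and P(E|¬H) = 0.078.
P(E) = 0.989·0.19 + 0.078·0.81 = 0.18791 + 0.063180 = 0.25109.
By Bayes' theorem, P(H|E) = 0.18791 / 0.25109 = 0.748.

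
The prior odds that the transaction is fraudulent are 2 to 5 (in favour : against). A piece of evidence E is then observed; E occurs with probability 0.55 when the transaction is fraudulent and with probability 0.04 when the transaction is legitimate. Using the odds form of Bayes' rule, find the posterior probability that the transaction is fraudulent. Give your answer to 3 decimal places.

Posterior probability ≈ 0.846

Prior odds = 2/5 = 0.40000. In log-odds, ln(0.40000) = -0.91629.
Add log likelihood ratio: ln(13.750) = 2.6210.
Posterior log-odds = 1.7047, so posterior odds = exp(1.7047) = 5.5000. Converting, P(H|E) = 5.5000/6.5000 = 0.846.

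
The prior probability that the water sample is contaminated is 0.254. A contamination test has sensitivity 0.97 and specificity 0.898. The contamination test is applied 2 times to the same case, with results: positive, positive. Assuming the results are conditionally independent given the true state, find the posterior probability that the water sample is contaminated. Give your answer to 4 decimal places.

With H the event that the water sample is contaminated, the joint likelihood of the observed sequence is P(data|H) = 0.97·0.97 = 0.94090 and P(data|¬H) = 0.102·0.102 = 0.010404.
Bayes: P(H|data) = 0.254·0.94090 / (0.254·0.94090 + 0.746·0.010404) = 0.23899/0.24675 = 0.9685.

Posterior P(H) ≈ 0.9685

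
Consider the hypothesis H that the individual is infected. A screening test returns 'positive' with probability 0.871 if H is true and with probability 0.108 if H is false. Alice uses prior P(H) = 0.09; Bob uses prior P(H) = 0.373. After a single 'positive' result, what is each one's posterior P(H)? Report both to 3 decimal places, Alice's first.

P('+'|H) = 0.871, P('+'|¬H) = 0.108.
Alice: numerator 0.871·0.09 = 0.078390; evidence = 0.078390+0.108·0.91 = 0.17667; posterior = 0.444.
Bob: numerator 0.871·0.373 = 0.32488; evidence = 0.32488+0.108·0.627 = 0.39260; posterior = 0.828.

Alice: 0.444; Bob: 0.828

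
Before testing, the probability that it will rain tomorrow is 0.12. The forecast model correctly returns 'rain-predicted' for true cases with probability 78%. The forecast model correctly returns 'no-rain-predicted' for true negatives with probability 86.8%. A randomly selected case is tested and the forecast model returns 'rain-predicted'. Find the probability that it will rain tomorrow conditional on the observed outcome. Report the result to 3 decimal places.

P(H | E) ≈ 0.446

Let H be the event that it will rain tomorrow. P(H) = 0.12, so P(¬H) = 0.88. With E the 'rain-predicted' result, P(E|H) = 0.78 and P(E|¬H) = 0.132.
P(E) = 0.78·0.12 + 0.132·0.88 = 0.093600 + 0.11616 = 0.20976.
By Bayes' theorem, P(H|E) = 0.093600 / 0.20976 = 0.446.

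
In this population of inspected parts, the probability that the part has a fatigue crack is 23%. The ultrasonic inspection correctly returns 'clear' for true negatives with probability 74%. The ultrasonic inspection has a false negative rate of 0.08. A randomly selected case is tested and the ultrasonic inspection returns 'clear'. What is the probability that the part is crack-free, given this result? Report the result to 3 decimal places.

Write H for 'the part has a fatigue crack'. Prior odds H:¬H = 0.23/0.77 = 0.29870. For the 'clear' outcome, the likelihood ratio is 0.08/0.74 = 0.10811.
Posterior odds = 0.29870 × 0.10811 = 0.032292, so P(H|E) = 0.032292/(1+0.032292) = 0.031. Then P(¬H|E) = 1 − 0.031 = 0.969.

P(¬H | E) ≈ 0.969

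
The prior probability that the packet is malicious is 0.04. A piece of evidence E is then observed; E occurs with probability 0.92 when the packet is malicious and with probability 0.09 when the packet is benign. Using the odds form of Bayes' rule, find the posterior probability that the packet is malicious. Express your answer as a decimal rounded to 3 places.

Prior odds = 0.04/(1−0.04) = 0.041667. In log-odds, ln(0.041667) = -3.1781.
Add log likelihood ratio: ln(10.222) = 2.3246.
Posterior log-odds = -0.85349, so posterior odds = exp(-0.85349) = 0.42593. Converting, P(H|E) = 0.42593/1.4259 = 0.299.

Posterior probability ≈ 0.299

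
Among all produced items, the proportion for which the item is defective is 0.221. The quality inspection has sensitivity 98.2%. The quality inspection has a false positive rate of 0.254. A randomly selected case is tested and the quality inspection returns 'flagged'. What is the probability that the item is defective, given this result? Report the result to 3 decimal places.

Write H for 'the item is defective'. Prior odds H:¬H = 0.221/0.779 = 0.28370. For the 'flagged' outcome, the likelihood ratio is 0.982/0.254 = 3.8661.
Posterior odds = 0.28370 × 3.8661 = 1.0968, so P(H|E) = 1.0968/(1+1.0968) = 0.523.

P(H | E) ≈ 0.523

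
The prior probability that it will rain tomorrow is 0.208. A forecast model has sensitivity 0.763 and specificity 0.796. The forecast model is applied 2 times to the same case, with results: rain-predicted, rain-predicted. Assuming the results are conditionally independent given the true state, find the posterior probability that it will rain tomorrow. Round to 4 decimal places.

Let H be the event that it will rain tomorrow; start with P(H) = 0.208. P('rain-predicted'|H) = 0.763, P('rain-predicted'|¬H) = 0.204.
Update on result 1 ('rain-predicted'): P(H) ← 0.763·0.2080 / (0.763·0.2080 + 0.204·0.7920) = 0.15870/0.32027 = 0.4955.
Update on result 2 ('rain-predicted'): P(H) ← 0.763·0.4955 / (0.763·0.4955 + 0.204·0.5045) = 0.37809/0.48100 = 0.7860.

Posterior P(H) ≈ 0.7860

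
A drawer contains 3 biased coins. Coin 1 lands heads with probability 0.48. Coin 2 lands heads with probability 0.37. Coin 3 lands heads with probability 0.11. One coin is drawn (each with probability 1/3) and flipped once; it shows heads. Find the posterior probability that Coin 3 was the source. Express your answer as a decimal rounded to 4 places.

P(heads|C1) = 0.48; P(heads|C2) = 0.37; P(heads|C3) = 0.11.
Prior × likelihood for each source: 0.333333·0.48=0.1600, 0.333333·0.37=0.1233, 0.333333·0.11=0.03667. Summing gives P(heads) = 0.32000.
P(Coin 3 | heads) = 0.03667 / 0.32000 = 0.1146.

Posterior probability ≈ 0.1146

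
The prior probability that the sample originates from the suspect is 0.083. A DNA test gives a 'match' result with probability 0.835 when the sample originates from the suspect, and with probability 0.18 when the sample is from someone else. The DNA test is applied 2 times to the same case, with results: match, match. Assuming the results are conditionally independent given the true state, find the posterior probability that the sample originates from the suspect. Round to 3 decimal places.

Let H be the event that the sample originates from the suspect; start with P(H) = 0.083. P('match'|H) = 0.835, P('match'|¬H) = 0.18.
Update on result 1 ('match'): P(H) ← 0.835·0.0830 / (0.835·0.0830 + 0.18·0.9170) = 0.069305/0.23437 = 0.2957.
Update on result 2 ('match'): P(H) ← 0.835·0.2957 / (0.835·0.2957 + 0.18·0.7043) = 0.24692/0.37369 = 0.6608.

Posterior P(H) ≈ 0.661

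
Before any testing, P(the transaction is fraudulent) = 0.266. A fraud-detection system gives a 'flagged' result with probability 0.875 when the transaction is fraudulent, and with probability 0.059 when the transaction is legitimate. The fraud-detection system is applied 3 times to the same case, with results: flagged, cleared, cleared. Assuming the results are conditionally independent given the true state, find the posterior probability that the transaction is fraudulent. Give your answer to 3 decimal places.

Posterior P(H) ≈ 0.087

Let H be the event that the transaction is fraudulent; start with P(H) = 0.266. P('flagged'|H) = 0.875, P('flagged'|¬H) = 0.059.
Update on result 1 ('flagged'): P(H) ← 0.875·0.2660 / (0.875·0.2660 + 0.059·0.7340) = 0.23275/0.27606 = 0.8431.
Update on result 2 ('cleared'): P(H) ← 0.125·0.8431 / (0.125·0.8431 + 0.941·0.1569) = 0.10539/0.25301 = 0.4165.
Update on result 3 ('cleared'): P(H) ← 0.125·0.4165 / (0.125·0.4165 + 0.941·0.5835) = 0.052069/0.60110 = 0.0866.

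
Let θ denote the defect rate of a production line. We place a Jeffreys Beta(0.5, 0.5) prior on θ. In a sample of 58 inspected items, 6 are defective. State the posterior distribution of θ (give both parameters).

Observing 6 successes and 52 failures updates Beta(0.5, 0.5) by adding the success and failure counts to the two shape parameters: α = 0.5+6 = 6.5, β = 0.5+52 = 52.5.

Posterior: Beta(6.5, 52.5)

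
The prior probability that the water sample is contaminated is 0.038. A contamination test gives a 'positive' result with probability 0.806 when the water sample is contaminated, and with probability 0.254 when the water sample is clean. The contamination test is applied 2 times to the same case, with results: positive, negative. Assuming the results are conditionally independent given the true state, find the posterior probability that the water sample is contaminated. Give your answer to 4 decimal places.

Let H be the event that the water sample is contaminated; start with P(H) = 0.038. P('positive'|H) = 0.806, P('positive'|¬H) = 0.254.
Update on result 1 ('positive'): P(H) ← 0.806·0.0380 / (0.806·0.0380 + 0.254·0.9620) = 0.030628/0.27498 = 0.1114.
Update on result 2 ('negative'): P(H) ← 0.194·0.1114 / (0.194·0.1114 + 0.746·0.8886) = 0.021609/0.68452 = 0.0316.

Posterior P(H) ≈ 0.0316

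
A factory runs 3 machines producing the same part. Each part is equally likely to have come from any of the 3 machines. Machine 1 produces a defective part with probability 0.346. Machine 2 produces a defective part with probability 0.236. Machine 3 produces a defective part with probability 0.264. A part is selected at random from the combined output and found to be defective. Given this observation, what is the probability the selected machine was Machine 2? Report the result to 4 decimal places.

Posterior probability ≈ 0.2790

P(defective|M1) = 0.346; P(defective|M2) = 0.236; P(defective|M3) = 0.264.
Prior × likelihood for each source: 0.333333·0.346=0.1153, 0.333333·0.236=0.07867, 0.333333·0.264=0.08800. Summing gives P(defective) = 0.28200.
P(Machine 2 | defective) = 0.07867 / 0.28200 = 0.2790.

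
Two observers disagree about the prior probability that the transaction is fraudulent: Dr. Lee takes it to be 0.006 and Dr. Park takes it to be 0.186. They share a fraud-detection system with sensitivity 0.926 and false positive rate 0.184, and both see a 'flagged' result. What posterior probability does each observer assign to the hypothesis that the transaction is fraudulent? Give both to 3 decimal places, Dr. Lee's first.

Dr. Lee: 0.029; Dr. Park: 0.535

P('+'|H) = 0.926, P('+'|¬H) = 0.184.
Dr. Lee: numerator 0.926·0.006 = 0.0055560; evidence = 0.0055560+0.184·0.994 = 0.18845; posterior = 0.029.
Dr. Park: numerator 0.926·0.186 = 0.17224; evidence = 0.17224+0.184·0.814 = 0.32201; posterior = 0.535.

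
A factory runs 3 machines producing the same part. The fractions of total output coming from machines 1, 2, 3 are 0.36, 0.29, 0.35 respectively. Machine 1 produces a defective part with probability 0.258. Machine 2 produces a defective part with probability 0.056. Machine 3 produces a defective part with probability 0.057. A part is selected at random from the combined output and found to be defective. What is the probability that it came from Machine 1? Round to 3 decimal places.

Tabulate prior·likelihood by source: [1] prior 0.36, lik 0.258, product 0.09288; [2] prior 0.29, lik 0.056, product 0.01624; [3] prior 0.35, lik 0.057, product 0.01995.
Normalizing constant = 0.12907; the posterior for Machine 1 is its product over the sum, 0.09288/0.12907 = 0.720.

Posterior probability ≈ 0.720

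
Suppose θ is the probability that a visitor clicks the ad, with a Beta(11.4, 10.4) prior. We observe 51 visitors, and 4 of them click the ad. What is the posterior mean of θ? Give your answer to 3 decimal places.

Observing 4 successes and 47 failures updates Beta(11.4, 10.4) by adding the success and failure counts to the two shape parameters: α = 11.4+4 = 15.4, β = 10.4+47 = 57.4.
Posterior mean = α/(α+β) = 15.4/72.8 = 0.212.

Posterior mean ≈ 0.212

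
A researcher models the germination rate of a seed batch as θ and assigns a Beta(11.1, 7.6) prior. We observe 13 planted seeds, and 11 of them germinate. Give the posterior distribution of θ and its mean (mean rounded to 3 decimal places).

Posterior: Beta(22.1, 9.6); mean ≈ 0.697

The binomial likelihood is conjugate to the Beta prior: with 11 successes and 2 failures, the posterior is Beta(11.1+11, 7.6+2) = Beta(22.1, 9.6).
Posterior mean = α/(α+β) = 22.1/31.7 = 0.697.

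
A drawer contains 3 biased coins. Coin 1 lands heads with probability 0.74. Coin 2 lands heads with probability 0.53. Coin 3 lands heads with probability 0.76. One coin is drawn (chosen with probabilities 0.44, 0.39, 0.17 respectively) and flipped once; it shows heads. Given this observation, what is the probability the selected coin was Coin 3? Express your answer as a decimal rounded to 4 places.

Posterior probability ≈ 0.1953

P(heads|C1) = 0.74; P(heads|C2) = 0.53; P(heads|C3) = 0.76.
Prior × likelihood for each source: 0.44·0.74=0.3256, 0.39·0.53=0.2067, 0.17·0.76=0.1292. Summing gives P(heads) = 0.66150.
P(Coin 3 | heads) = 0.1292 / 0.66150 = 0.1953.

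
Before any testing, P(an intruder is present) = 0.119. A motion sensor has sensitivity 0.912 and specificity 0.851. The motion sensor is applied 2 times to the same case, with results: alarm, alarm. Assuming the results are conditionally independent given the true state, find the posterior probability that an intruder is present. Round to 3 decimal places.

Posterior P(H) ≈ 0.835

Let H be the event that an intruder is present; start with P(H) = 0.119. P('alarm'|H) = 0.912, P('alarm'|¬H) = 0.149.
Update on result 1 ('alarm'): P(H) ← 0.912·0.1190 / (0.912·0.1190 + 0.149·0.8810) = 0.10853/0.23980 = 0.4526.
Update on result 2 ('alarm'): P(H) ← 0.912·0.4526 / (0.912·0.4526 + 0.149·0.5474) = 0.41276/0.49432 = 0.8350.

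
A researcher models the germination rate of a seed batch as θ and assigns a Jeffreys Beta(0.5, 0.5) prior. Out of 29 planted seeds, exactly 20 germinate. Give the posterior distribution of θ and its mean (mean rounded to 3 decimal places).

The binomial likelihood is conjugate to the Beta prior: with 20 successes and 9 failures, the posterior is Beta(0.5+20, 0.5+9) = Beta(20.5, 9.5).
Posterior mean = α/(α+β) = 20.5/30 = 0.683.

Posterior: Beta(20.5, 9.5); mean ≈ 0.683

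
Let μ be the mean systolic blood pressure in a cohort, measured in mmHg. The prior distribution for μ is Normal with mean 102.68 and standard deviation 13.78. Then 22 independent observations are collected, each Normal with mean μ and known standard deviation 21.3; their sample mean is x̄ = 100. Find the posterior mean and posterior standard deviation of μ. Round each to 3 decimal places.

With known σ, the Normal prior is conjugate. Weight on the data is w = (n/σ²)/(n/σ² + 1/τ₀²) = 0.0484913/(0.0484913+0.00526625) = 0.90204.
Posterior mean = w·x̄ + (1−w)·μ₀ = 0.90204·100 + 0.097963·102.68 = 100.263. Posterior variance = 1/(0.0484913+0.00526625) = 18.6021, so SD = 4.313.

Posterior mean ≈ 100.263; posterior SD ≈ 4.313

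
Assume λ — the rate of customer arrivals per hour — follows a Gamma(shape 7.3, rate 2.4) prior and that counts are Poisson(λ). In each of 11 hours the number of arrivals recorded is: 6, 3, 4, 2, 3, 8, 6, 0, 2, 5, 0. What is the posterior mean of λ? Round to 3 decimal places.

Posterior mean ≈ 3.455

Total count ∑xᵢ = 39 over n = 11 hours.
Gamma is conjugate to the Poisson likelihood: posterior is Gamma(shape = 7.3+39 = 46.3, rate = 2.4+11 = 13.4).
Posterior mean = shape/rate = 46.3/13.4 = 3.455.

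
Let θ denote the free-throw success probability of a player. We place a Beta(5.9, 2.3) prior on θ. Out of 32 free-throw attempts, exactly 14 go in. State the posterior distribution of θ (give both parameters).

Posterior: Beta(19.9, 20.3)

Observing 14 successes and 18 failures updates Beta(5.9, 2.3) by adding the success and failure counts to the two shape parameters: α = 5.9+14 = 19.9, β = 2.3+18 = 20.3.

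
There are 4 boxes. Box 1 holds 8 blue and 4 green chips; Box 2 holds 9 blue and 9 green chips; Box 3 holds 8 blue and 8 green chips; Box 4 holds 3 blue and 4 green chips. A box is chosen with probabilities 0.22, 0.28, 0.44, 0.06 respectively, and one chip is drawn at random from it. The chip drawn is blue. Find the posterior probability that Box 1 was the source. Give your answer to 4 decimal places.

Posterior probability ≈ 0.2755

Tabulate prior·likelihood by source: [1] prior 0.22, lik 0.6667, product 0.1467; [2] prior 0.28, lik 0.5, product 0.1400; [3] prior 0.44, lik 0.5, product 0.2200; [4] prior 0.06, lik 0.4286, product 0.02571.
Normalizing constant = 0.53238; the posterior for Box 1 is its product over the sum, 0.1467/0.53238 = 0.2755.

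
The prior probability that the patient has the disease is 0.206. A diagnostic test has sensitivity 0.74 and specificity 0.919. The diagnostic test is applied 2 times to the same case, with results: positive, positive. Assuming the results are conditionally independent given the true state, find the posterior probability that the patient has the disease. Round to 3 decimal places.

Posterior P(H) ≈ 0.956

Let H be the event that the patient has the disease; start with P(H) = 0.206. P('positive'|H) = 0.74, P('positive'|¬H) = 0.081.
Update on result 1 ('positive'): P(H) ← 0.74·0.2060 / (0.74·0.2060 + 0.081·0.7940) = 0.15244/0.21675 = 0.7033.
Update on result 2 ('positive'): P(H) ← 0.74·0.7033 / (0.74·0.7033 + 0.081·0.2967) = 0.52043/0.54447 = 0.9559.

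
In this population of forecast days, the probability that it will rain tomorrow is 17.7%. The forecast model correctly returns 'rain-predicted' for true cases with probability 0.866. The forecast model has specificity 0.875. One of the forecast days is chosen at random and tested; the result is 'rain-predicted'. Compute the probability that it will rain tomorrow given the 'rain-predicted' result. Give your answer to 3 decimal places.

Let H be the event that it will rain tomorrow. P(H) = 0.177, so P(¬H) = 0.823. With E the 'rain-predicted' result, P(E|H) = 0.866 and P(E|¬H) = 0.125.
P(E) = 0.866·0.177 + 0.125·0.823 = 0.15328 + 0.10287 = 0.25616.
By Bayes' theorem, P(H|E) = 0.15328 / 0.25616 = 0.598.

P(H | E) ≈ 0.598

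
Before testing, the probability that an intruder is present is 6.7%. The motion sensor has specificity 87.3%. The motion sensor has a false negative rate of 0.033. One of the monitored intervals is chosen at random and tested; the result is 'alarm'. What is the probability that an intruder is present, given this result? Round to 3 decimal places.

P(H | E) ≈ 0.353

Let H be the event that an intruder is present. P(H) = 0.067, so P(¬H) = 0.933. With E the 'alarm' result, P(E|H) = 0.967 and P(E|¬H) = 0.127.
P(E) = 0.967·0.067 + 0.127·0.933 = 0.064789 + 0.11849 = 0.18328.
By Bayes' theorem, P(H|E) = 0.064789 / 0.18328 = 0.353.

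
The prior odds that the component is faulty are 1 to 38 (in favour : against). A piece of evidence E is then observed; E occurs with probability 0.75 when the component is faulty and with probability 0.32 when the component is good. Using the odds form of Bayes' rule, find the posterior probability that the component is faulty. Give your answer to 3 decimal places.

Prior odds = 1/38 = 0.026316.
Likelihood ratio for E = 0.75/0.32 = 2.3438.
Posterior odds = prior odds × LR = 0.061678.
Posterior probability = odds/(1+odds) = 0.061678/1.0617 = 0.058.

Posterior probability ≈ 0.058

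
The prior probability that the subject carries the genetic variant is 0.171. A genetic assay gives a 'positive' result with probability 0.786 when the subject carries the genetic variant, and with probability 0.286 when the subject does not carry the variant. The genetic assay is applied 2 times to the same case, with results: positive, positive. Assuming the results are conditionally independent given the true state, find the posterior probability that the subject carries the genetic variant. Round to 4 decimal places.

Let H be the event that the subject carries the genetic variant; start with P(H) = 0.171. P('positive'|H) = 0.786, P('positive'|¬H) = 0.286.
Update on result 1 ('positive'): P(H) ← 0.786·0.1710 / (0.786·0.1710 + 0.286·0.8290) = 0.13441/0.37150 = 0.3618.
Update on result 2 ('positive'): P(H) ← 0.786·0.3618 / (0.786·0.3618 + 0.286·0.6382) = 0.28437/0.46690 = 0.6091.

Posterior P(H) ≈ 0.6091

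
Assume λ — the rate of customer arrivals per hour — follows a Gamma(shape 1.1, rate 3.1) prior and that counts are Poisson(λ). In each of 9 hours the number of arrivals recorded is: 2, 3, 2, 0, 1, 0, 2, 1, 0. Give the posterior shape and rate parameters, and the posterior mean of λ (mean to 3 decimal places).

Posterior: Gamma(shape=12.1, rate=12.1); mean ≈ 1.000

The Poisson likelihood adds the total count to the shape and the number of exposure periods to the rate. Here ∑xᵢ = 11 and n = 9, so shape 1.1→12.1 and rate 3.1→12.1.
Posterior mean = shape/rate = 12.1/12.1 = 1.000.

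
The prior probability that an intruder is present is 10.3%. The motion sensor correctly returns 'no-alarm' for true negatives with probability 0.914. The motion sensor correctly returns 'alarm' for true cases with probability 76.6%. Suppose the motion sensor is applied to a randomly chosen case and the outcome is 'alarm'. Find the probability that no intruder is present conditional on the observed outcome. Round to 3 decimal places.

Write H for 'an intruder is present'. Prior odds H:¬H = 0.103/0.897 = 0.11483. For the 'alarm' outcome, the likelihood ratio is 0.766/0.086 = 8.9070.
Posterior odds = 0.11483 × 8.9070 = 1.0228, so P(H|E) = 1.0228/(1+1.0228) = 0.506. Then P(¬H|E) = 1 − 0.506 = 0.494.

P(¬H | E) ≈ 0.494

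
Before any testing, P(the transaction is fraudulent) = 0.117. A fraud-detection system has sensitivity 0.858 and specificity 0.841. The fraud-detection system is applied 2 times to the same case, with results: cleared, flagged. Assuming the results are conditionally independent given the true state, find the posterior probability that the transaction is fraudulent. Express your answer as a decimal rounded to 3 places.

With H the event that the transaction is fraudulent, the joint likelihood of the observed sequence is P(data|H) = 0.142·0.858 = 0.12184 and P(data|¬H) = 0.841·0.159 = 0.13372.
Bayes: P(H|data) = 0.117·0.12184 / (0.117·0.12184 + 0.883·0.13372) = 0.014255/0.13233 = 0.1077.

Posterior P(H) ≈ 0.108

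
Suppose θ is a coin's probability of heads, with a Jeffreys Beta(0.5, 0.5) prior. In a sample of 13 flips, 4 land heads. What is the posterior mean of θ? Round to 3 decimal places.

Posterior mean ≈ 0.321

The binomial likelihood is conjugate to the Beta prior: with 4 successes and 9 failures, the posterior is Beta(0.5+4, 0.5+9) = Beta(4.5, 9.5).
Posterior mean = α/(α+β) = 4.5/14 = 0.321.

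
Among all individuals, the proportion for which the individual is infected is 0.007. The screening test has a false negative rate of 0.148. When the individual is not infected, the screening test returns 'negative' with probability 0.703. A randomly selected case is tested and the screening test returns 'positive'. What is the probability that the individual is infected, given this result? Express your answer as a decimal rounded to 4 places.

Write H for 'the individual is infected'. Prior odds H:¬H = 0.007/0.993 = 0.0070493. For the 'positive' outcome, the likelihood ratio is 0.852/0.297 = 2.8687.
Posterior odds = 0.0070493 × 2.8687 = 0.020222, so P(H|E) = 0.020222/(1+0.020222) = 0.0198.

P(H | E) ≈ 0.0198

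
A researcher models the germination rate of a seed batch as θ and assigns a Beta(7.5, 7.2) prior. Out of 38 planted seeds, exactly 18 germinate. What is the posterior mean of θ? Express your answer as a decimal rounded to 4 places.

Posterior mean ≈ 0.4839

Observing 18 successes and 20 failures updates Beta(7.5, 7.2) by adding the success and failure counts to the two shape parameters: α = 7.5+18 = 25.5, β = 7.2+20 = 27.2.
Posterior mean = α/(α+β) = 25.5/52.7 = 0.4839.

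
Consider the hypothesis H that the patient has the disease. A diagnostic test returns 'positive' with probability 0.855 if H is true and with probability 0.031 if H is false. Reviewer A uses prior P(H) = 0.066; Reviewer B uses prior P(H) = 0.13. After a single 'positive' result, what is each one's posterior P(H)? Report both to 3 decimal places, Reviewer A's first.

Reviewer A: 0.661; Reviewer B: 0.805

P('+'|H) = 0.855, P('+'|¬H) = 0.031.
Reviewer A: numerator 0.855·0.066 = 0.056430; evidence = 0.056430+0.031·0.934 = 0.085384; posterior = 0.661.
Reviewer B: numerator 0.855·0.13 = 0.11115; evidence = 0.11115+0.031·0.87 = 0.13812; posterior = 0.805.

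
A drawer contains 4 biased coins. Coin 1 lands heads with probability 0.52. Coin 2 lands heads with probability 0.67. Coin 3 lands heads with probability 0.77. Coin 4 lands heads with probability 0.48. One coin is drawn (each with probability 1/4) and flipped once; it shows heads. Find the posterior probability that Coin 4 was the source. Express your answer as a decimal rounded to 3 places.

Tabulate prior·likelihood by source: [1] prior 0.25, lik 0.52, product 0.1300; [2] prior 0.25, lik 0.67, product 0.1675; [3] prior 0.25, lik 0.77, product 0.1925; [4] prior 0.25, lik 0.48, product 0.1200.
Normalizing constant = 0.61000; the posterior for Coin 4 is its product over the sum, 0.1200/0.61000 = 0.197.

Posterior probability ≈ 0.197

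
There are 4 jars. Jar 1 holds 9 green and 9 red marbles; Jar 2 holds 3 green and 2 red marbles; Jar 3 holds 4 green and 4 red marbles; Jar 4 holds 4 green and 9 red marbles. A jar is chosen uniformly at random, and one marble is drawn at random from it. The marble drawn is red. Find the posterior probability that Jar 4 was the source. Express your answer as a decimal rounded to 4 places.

P(red|Jar 1) = 0.5; P(red|Jar 2) = 0.4; P(red|Jar 3) = 0.5; P(red|Jar 4) = 0.6923.
Prior × likelihood for each source: 0.25·0.5=0.1250, 0.25·0.4=0.1000, 0.25·0.5=0.1250, 0.25·0.6923=0.1731. Summing gives P(red) = 0.52308.
P(Jar 4 | red) = 0.1731 / 0.52308 = 0.3309.

Posterior probability ≈ 0.3309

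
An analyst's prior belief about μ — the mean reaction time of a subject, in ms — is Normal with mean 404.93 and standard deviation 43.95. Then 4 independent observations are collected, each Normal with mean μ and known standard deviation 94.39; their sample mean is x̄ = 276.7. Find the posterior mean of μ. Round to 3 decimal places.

Posterior mean ≈ 345.375

With known σ, the Normal prior is conjugate. Weight on the data is w = (n/σ²)/(n/σ² + 1/τ₀²) = 0.00044896/(0.00044896+0.00051770) = 0.46444.
Posterior mean = w·x̄ + (1−w)·μ₀ = 0.46444·276.7 + 0.53556·404.93 = 345.375.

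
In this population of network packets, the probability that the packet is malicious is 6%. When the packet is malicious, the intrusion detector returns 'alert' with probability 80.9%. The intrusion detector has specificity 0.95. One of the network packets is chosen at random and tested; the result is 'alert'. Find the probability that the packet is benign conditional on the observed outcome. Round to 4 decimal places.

Write H for 'the packet is malicious'. Prior odds H:¬H = 0.06/0.94 = 0.063830. For the 'alert' outcome, the likelihood ratio is 0.809/0.05 = 16.180.
Posterior odds = 0.063830 × 16.180 = 1.0328, so P(H|E) = 1.0328/(1+1.0328) = 0.5081. Then P(¬H|E) = 1 − 0.5081 = 0.4919.

P(¬H | E) ≈ 0.4919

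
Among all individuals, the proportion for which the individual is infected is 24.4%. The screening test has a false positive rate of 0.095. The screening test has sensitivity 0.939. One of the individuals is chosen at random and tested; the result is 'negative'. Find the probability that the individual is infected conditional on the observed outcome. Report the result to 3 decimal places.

Write H for 'the individual is infected'. Prior odds H:¬H = 0.244/0.756 = 0.32275. For the 'negative' outcome, the likelihood ratio is 0.061/0.905 = 0.067403.
Posterior odds = 0.32275 × 0.067403 = 0.021755, so P(H|E) = 0.021755/(1+0.021755) = 0.021.

P(H | E) ≈ 0.021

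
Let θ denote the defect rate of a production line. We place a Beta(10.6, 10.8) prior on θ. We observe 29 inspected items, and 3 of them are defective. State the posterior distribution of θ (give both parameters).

Posterior: Beta(13.6, 36.8)

Observing 3 successes and 26 failures updates Beta(10.6, 10.8) by adding the success and failure counts to the two shape parameters: α = 10.6+3 = 13.6, β = 10.8+26 = 36.8.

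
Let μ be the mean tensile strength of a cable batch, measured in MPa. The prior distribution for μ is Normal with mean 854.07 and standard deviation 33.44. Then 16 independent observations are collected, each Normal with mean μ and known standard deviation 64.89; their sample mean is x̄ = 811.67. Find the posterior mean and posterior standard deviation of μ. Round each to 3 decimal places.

With known σ, the Normal prior is conjugate. Weight on the data is w = (n/σ²)/(n/σ² + 1/τ₀²) = 0.00379983/(0.00379983+0.00089427) = 0.80949.
Posterior mean = w·x̄ + (1−w)·μ₀ = 0.80949·811.67 + 0.19051·854.07 = 819.748. Posterior variance = 1/(0.00379983+0.00089427) = 213.033, so SD = 14.596.

Posterior mean ≈ 819.748; posterior SD ≈ 14.596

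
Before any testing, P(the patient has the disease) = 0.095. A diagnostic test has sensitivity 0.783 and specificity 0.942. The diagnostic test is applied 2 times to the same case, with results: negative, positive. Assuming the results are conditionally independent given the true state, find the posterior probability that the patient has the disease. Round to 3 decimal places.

Posterior P(H) ≈ 0.246

With H the event that the patient has the disease, the joint likelihood of the observed sequence is P(data|H) = 0.217·0.783 = 0.16991 and P(data|¬H) = 0.942·0.058 = 0.054636.
Bayes: P(H|data) = 0.095·0.16991 / (0.095·0.16991 + 0.905·0.054636) = 0.016142/0.065587 = 0.2461.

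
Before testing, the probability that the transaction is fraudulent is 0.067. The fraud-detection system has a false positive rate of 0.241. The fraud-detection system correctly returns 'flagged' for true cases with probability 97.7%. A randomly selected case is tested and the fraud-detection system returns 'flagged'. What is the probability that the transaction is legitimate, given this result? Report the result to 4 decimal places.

P(¬H | E) ≈ 0.7745

Let H be the event that the transaction is fraudulent. P(H) = 0.067, so P(¬H) = 0.933. With E the 'flagged' result, P(E|H) = 0.977 and P(E|¬H) = 0.241.
P(E) = 0.977·0.067 + 0.241·0.933 = 0.065459 + 0.22485 = 0.29031.
By Bayes' theorem, P(H|E) = 0.065459 / 0.29031 = 0.2255. Hence P(¬H|E) = 1 − 0.2255 = 0.7745.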